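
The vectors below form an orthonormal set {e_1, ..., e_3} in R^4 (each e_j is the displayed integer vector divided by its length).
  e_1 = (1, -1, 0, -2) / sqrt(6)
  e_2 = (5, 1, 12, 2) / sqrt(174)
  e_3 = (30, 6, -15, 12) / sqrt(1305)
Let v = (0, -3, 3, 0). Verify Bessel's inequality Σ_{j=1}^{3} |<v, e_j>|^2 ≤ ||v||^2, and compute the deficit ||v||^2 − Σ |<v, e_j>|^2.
Σ |<v, e_j>|^2 = 54/5; ||v||^2 = 18; deficit = 36/5

Write each e_j = u_j / sqrt(<u_j, u_j>) where u_j is the displayed integer vector. Then <v, e_j> = <v, u_j> / sqrt(<u_j, u_j>), so |<v, e_j>|^2 = <v, u_j>^2 / <u_j, u_j>.
Coefficients: <v, e_1> = 3/sqrt(6), <v, e_2> = 33/sqrt(174), <v, e_3> = -63/sqrt(1305).
Square and sum: Σ |<v, e_j>|^2 = 54/5.
Compute ||v||^2 = v·v = 18.
Deficit = 18 − 54/5 = 36/5 ≥ 0, confirming Bessel's inequality. (The deficit equals ||v − Σ <v,e_j> e_j||^2, the squared distance from v to span{e_j}.)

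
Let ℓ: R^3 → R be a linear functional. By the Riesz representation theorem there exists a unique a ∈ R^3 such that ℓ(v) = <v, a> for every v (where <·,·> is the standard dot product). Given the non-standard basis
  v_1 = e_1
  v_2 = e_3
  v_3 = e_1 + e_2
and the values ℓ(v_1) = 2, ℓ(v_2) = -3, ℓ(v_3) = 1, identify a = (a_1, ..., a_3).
a = (2, -1, -3)

Write a = (a_1, ..., a_3) in the standard basis. For each basis vector v_i, ℓ(v_i) = <v_i, a> is a linear equation in the a_j's. Collect the n equations into a matrix system V a = ℓ, where row i of V is v_i (expressed in the standard basis). Since V is invertible (lower-triangular with 1s on the diagonal, up to permutation), solve by back-substitution:
  V =
[[1, 0, 0],
 [0, 0, 1],
 [1, 1, 0]]
  V a = (2, -3, 1)
Solving gives a = (2, -1, -3).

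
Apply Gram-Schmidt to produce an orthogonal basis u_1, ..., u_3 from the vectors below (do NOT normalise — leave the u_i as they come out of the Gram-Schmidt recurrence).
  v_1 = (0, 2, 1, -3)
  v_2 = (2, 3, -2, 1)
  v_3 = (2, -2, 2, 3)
Orthogonal basis:
  u_1 = (0, 2, 1, -3)
  u_2 = (2, 20/7, -29/14, 17/14)
  u_3 = (564/251, -19/251, 635/251, 199/251)

Apply the Gram-Schmidt recurrence
  u_1 = v_1
  u_i = v_i − Σ_{j<i} ((v_i · u_j) / (u_j · u_j)) · u_j.

Step by step this gives:
  u_1 = (0, 2, 1, -3)
  u_2 = (2, 20/7, -29/14, 17/14)
  u_3 = (564/251, -19/251, 635/251, 199/251)

Orthogonality check:
  u_2 · u_1 = 0 (should be 0)
  u_3 · u_1 = 0 (should be 0)
  u_3 · u_2 = 0 (should be 0)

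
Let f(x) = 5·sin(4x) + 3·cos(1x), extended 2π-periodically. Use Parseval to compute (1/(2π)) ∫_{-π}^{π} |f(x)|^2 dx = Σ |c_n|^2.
Σ |c_n|^2 = 17

Expand |f|^2 and use orthogonality of {sin(nx), cos(mx)} on [-π, π]:
  ∫_{-π}^{π} sin(nx)^2 dx = π, ∫ cos(mx)^2 dx = π, and cross terms integrate to 0.
So ∫_{-π}^{π} f(x)^2 dx = 5^2 · π + 3^2 · π = (25 + 9)π.
Divide by 2π: (25 + 9)/2 = 17.
By Parseval, this equals Σ |c_n|^2.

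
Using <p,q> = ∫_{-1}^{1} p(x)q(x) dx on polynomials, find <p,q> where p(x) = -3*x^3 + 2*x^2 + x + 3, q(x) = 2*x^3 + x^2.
<p,q> = 66/35

Expand the product: p(x)·q(x) = -6*x^6 + x^5 + 4*x^4 + 7*x^3 + 3*x^2.
∫_{-1}^{1} of each monomial x^k gives [2/(k+1) if k even, 0 if k odd]. Integrating term-by-term (or equivalently evaluating the antiderivative F(x) = -6*x^7/7 + x^6/6 + 4*x^5/5 + 7*x^4/4 + x^3 at the endpoints):
  F(1) − F(−1) = 1201/420 − (409/420) = 66/35.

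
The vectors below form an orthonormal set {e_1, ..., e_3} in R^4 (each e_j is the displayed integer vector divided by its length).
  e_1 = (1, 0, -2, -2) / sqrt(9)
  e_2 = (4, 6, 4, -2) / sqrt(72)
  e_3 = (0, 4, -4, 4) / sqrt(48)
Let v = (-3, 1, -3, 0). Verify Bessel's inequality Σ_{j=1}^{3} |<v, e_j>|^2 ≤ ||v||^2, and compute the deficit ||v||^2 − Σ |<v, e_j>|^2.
Σ |<v, e_j>|^2 = 65/6; ||v||^2 = 19; deficit = 49/6

Write each e_j = u_j / sqrt(<u_j, u_j>) where u_j is the displayed integer vector. Then <v, e_j> = <v, u_j> / sqrt(<u_j, u_j>), so |<v, e_j>|^2 = <v, u_j>^2 / <u_j, u_j>.
Coefficients: <v, e_1> = 3/sqrt(9), <v, e_2> = -18/sqrt(72), <v, e_3> = 16/sqrt(48).
Square and sum: Σ |<v, e_j>|^2 = 65/6.
Compute ||v||^2 = v·v = 19.
Deficit = 19 − 65/6 = 49/6 ≥ 0, confirming Bessel's inequality. (The deficit equals ||v − Σ <v,e_j> e_j||^2, the squared distance from v to span{e_j}.)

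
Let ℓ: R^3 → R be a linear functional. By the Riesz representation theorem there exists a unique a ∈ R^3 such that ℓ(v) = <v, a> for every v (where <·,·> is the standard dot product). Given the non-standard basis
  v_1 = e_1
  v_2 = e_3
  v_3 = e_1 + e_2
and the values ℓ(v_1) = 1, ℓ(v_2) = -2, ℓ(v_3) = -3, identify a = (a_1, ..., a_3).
a = (1, -4, -2)

Write a = (a_1, ..., a_3) in the standard basis. For each basis vector v_i, ℓ(v_i) = <v_i, a> is a linear equation in the a_j's. Collect the n equations into a matrix system V a = ℓ, where row i of V is v_i (expressed in the standard basis). Since V is invertible (lower-triangular with 1s on the diagonal, up to permutation), solve by back-substitution:
  V =
[[1, 0, 0],
 [0, 0, 1],
 [1, 1, 0]]
  V a = (1, -2, -3)
Solving gives a = (1, -4, -2).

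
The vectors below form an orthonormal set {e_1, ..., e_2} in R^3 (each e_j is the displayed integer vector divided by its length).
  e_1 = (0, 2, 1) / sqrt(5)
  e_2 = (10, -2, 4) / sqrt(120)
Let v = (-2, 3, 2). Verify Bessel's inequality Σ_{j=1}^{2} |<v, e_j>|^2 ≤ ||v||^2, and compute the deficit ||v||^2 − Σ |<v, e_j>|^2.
Σ |<v, e_j>|^2 = 31/2; ||v||^2 = 17; deficit = 3/2

Write each e_j = u_j / sqrt(<u_j, u_j>) where u_j is the displayed integer vector. Then <v, e_j> = <v, u_j> / sqrt(<u_j, u_j>), so |<v, e_j>|^2 = <v, u_j>^2 / <u_j, u_j>.
Coefficients: <v, e_1> = 8/sqrt(5), <v, e_2> = -18/sqrt(120).
Square and sum: Σ |<v, e_j>|^2 = 31/2.
Compute ||v||^2 = v·v = 17.
Deficit = 17 − 31/2 = 3/2 ≥ 0, confirming Bessel's inequality. (The deficit equals ||v − Σ <v,e_j> e_j||^2, the squared distance from v to span{e_j}.)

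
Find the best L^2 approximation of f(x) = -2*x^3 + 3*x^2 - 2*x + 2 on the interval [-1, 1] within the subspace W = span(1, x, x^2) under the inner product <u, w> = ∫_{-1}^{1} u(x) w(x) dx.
g(x) = 3*x^2 - 16*x/5 + 2

The best approximation g ∈ W is the orthogonal projection of f onto W. Writing g = a_0 + a_1 x + a_2 x^2, the coefficients solve the normal equations G · a = b where
  G_{ij} = <φ_i, φ_j> and b_i = <f, φ_i>, with φ_0 = 1, φ_1 = x, φ_2 = x^2.
G =
  [2, 0, 2/3]
  [0, 2/3, 0]
  [2/3, 0, 2/5],
b = (6, -32/15, 38/15).
Solving gives a_0 = 2, a_1 = -16/5, a_2 = 3, so
  g(x) = 3*x^2 - 16*x/5 + 2.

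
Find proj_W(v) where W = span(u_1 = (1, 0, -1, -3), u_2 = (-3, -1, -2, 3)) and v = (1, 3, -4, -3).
proj_W(v) = (7/17, -7/17, -42/17, -63/17)

Set up U = [u_1 | ... | u_2] ∈ R^(4×2). The projector onto W = col(U) is P = U (U^T U)^(-1) U^T.
Compute U^T U =
  [11, -10]
  [-10, 23],
and U^T v = (14, -7).
Solve U^T U · c = U^T v for the coefficients: c = (28/17, 7/17). The projection is proj_W(v) = U c.
Check: (v - proj_W(v)) · u_1 = 0  (should be 0).
Check: (v - proj_W(v)) · u_2 = 0  (should be 0).
Result: proj_W(v) = (7/17, -7/17, -42/17, -63/17).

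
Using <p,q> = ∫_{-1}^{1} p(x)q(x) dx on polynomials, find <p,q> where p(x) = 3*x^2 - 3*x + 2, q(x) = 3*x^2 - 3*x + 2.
<p,q> = 128/5

Expand the product: p(x)·q(x) = 9*x^4 - 18*x^3 + 21*x^2 - 12*x + 4.
∫_{-1}^{1} of each monomial x^k gives [2/(k+1) if k even, 0 if k odd]. Integrating term-by-term (or equivalently evaluating the antiderivative F(x) = 9*x^5/5 - 9*x^4/2 + 7*x^3 - 6*x^2 + 4*x at the endpoints):
  F(1) − F(−1) = 23/10 − (-233/10) = 128/5.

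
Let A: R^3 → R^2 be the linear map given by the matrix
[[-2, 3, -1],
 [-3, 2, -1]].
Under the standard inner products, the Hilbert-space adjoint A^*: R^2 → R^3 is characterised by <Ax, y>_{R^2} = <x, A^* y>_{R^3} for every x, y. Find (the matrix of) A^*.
A^* = A^T =
[[-2, -3],
 [3, 2],
 [-1, -1]]

For real matrices with standard dot products, the defining identity <Ax, y> = <x, A^* y> gives (Ax)^T y = x^T (A^*) y, i.e. x^T A^T y = x^T (A^*) y. Since this holds for all x, y, we must have A^* = A^T. Therefore
A^* =
[[-2, -3],
 [3, 2],
 [-1, -1]].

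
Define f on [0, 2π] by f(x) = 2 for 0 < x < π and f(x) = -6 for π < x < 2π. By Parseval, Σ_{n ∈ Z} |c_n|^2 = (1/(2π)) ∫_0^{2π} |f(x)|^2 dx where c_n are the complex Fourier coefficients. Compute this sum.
Σ |c_n|^2 = 20

Parseval equates the L^2 energy of f (normalised by 1/(2π)) with the ℓ^2 sum of its Fourier coefficients: (1/(2π)) ∫_0^{2π} |f|^2 = Σ |c_n|^2.
Compute the left side: (1/(2π)) [∫_0^π 2^2 dx + ∫_π^{2π} (-6)^2 dx] = (1/(2π)) · (4π + 36π) = (4 + 36)/2 = 20.
So Σ_{n ∈ Z} |c_n|^2 = 20.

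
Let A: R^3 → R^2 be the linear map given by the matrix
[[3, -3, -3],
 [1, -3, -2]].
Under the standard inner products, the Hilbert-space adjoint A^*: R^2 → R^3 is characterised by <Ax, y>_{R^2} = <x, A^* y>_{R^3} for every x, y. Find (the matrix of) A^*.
A^* = A^T =
[[3, 1],
 [-3, -3],
 [-3, -2]]

For real matrices with standard dot products, the defining identity <Ax, y> = <x, A^* y> gives (Ax)^T y = x^T (A^*) y, i.e. x^T A^T y = x^T (A^*) y. Since this holds for all x, y, we must have A^* = A^T. Therefore
A^* =
[[3, 1],
 [-3, -3],
 [-3, -2]].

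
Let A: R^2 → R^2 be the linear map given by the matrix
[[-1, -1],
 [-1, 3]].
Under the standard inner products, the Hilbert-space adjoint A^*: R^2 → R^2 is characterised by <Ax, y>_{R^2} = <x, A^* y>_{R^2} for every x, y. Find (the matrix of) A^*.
A^* = A^T =
[[-1, -1],
 [-1, 3]]

For real matrices with standard dot products, the defining identity <Ax, y> = <x, A^* y> gives (Ax)^T y = x^T (A^*) y, i.e. x^T A^T y = x^T (A^*) y. Since this holds for all x, y, we must have A^* = A^T. Therefore
A^* =
[[-1, -1],
 [-1, 3]].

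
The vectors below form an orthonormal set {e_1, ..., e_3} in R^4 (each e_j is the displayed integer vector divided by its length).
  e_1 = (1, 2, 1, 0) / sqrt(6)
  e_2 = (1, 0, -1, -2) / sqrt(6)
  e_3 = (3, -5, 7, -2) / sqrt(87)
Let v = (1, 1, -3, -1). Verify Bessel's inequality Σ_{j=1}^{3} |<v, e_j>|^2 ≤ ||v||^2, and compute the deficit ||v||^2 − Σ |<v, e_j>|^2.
Σ |<v, e_j>|^2 = 321/29; ||v||^2 = 12; deficit = 27/29

Write each e_j = u_j / sqrt(<u_j, u_j>) where u_j is the displayed integer vector. Then <v, e_j> = <v, u_j> / sqrt(<u_j, u_j>), so |<v, e_j>|^2 = <v, u_j>^2 / <u_j, u_j>.
Coefficients: <v, e_1> = 0/sqrt(6), <v, e_2> = 6/sqrt(6), <v, e_3> = -21/sqrt(87).
Square and sum: Σ |<v, e_j>|^2 = 321/29.
Compute ||v||^2 = v·v = 12.
Deficit = 12 − 321/29 = 27/29 ≥ 0, confirming Bessel's inequality. (The deficit equals ||v − Σ <v,e_j> e_j||^2, the squared distance from v to span{e_j}.)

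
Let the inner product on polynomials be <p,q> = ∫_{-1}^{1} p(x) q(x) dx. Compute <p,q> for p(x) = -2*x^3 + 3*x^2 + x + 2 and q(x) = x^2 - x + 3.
<p,q> = 62/3

Expand the product: p(x)·q(x) = -2*x^5 + 5*x^4 - 8*x^3 + 10*x^2 + x + 6.
∫_{-1}^{1} of each monomial x^k gives [2/(k+1) if k even, 0 if k odd]. Integrating term-by-term (or equivalently evaluating the antiderivative F(x) = -x^6/3 + x^5 - 2*x^4 + 10*x^3/3 + x^2/2 + 6*x at the endpoints):
  F(1) − F(−1) = 17/2 − (-73/6) = 62/3.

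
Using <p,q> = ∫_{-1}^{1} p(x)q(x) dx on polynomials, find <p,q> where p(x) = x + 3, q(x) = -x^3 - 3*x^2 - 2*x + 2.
<p,q> = 64/15

Expand the product: p(x)·q(x) = -x^4 - 6*x^3 - 11*x^2 - 4*x + 6.
∫_{-1}^{1} of each monomial x^k gives [2/(k+1) if k even, 0 if k odd]. Integrating term-by-term (or equivalently evaluating the antiderivative F(x) = -x^5/5 - 3*x^4/2 - 11*x^3/3 - 2*x^2 + 6*x at the endpoints):
  F(1) − F(−1) = -41/30 − (-169/30) = 64/15.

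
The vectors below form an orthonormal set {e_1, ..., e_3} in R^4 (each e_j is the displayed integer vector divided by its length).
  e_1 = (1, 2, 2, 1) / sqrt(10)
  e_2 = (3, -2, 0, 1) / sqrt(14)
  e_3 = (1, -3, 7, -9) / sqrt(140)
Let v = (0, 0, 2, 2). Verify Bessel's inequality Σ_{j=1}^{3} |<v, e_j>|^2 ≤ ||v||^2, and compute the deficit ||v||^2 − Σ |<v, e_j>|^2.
Σ |<v, e_j>|^2 = 4; ||v||^2 = 8; deficit = 4

Write each e_j = u_j / sqrt(<u_j, u_j>) where u_j is the displayed integer vector. Then <v, e_j> = <v, u_j> / sqrt(<u_j, u_j>), so |<v, e_j>|^2 = <v, u_j>^2 / <u_j, u_j>.
Coefficients: <v, e_1> = 6/sqrt(10), <v, e_2> = 2/sqrt(14), <v, e_3> = -4/sqrt(140).
Square and sum: Σ |<v, e_j>|^2 = 4.
Compute ||v||^2 = v·v = 8.
Deficit = 8 − 4 = 4 ≥ 0, confirming Bessel's inequality. (The deficit equals ||v − Σ <v,e_j> e_j||^2, the squared distance from v to span{e_j}.)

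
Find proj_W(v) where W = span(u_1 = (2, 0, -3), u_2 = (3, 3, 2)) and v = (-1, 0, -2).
proj_W(v) = (-97/286, -21/22, -223/143)

Set up U = [u_1 | ... | u_2] ∈ R^(3×2). The projector onto W = col(U) is P = U (U^T U)^(-1) U^T.
Compute U^T U =
  [13, 0]
  [0, 22],
and U^T v = (4, -7).
Solve U^T U · c = U^T v for the coefficients: c = (4/13, -7/22). The projection is proj_W(v) = U c.
Check: (v - proj_W(v)) · u_1 = 0  (should be 0).
Check: (v - proj_W(v)) · u_2 = 0  (should be 0).
Result: proj_W(v) = (-97/286, -21/22, -223/143).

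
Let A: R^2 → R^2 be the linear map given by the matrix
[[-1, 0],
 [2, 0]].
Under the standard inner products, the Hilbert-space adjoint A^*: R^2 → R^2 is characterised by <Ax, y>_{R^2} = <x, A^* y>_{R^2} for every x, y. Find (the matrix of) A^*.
A^* = A^T =
[[-1, 2],
 [0, 0]]

For real matrices with standard dot products, the defining identity <Ax, y> = <x, A^* y> gives (Ax)^T y = x^T (A^*) y, i.e. x^T A^T y = x^T (A^*) y. Since this holds for all x, y, we must have A^* = A^T. Therefore
A^* =
[[-1, 2],
 [0, 0]].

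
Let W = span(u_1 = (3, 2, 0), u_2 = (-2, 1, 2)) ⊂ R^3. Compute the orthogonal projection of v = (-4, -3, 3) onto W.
proj_W(v) = (-496/101, -165/101, 142/101)

Set up U = [u_1 | ... | u_2] ∈ R^(3×2). The projector onto W = col(U) is P = U (U^T U)^(-1) U^T.
Compute U^T U =
  [13, -4]
  [-4, 9],
and U^T v = (-18, 11).
Solve U^T U · c = U^T v for the coefficients: c = (-118/101, 71/101). The projection is proj_W(v) = U c.
Check: (v - proj_W(v)) · u_1 = 0  (should be 0).
Check: (v - proj_W(v)) · u_2 = 0  (should be 0).
Result: proj_W(v) = (-496/101, -165/101, 142/101).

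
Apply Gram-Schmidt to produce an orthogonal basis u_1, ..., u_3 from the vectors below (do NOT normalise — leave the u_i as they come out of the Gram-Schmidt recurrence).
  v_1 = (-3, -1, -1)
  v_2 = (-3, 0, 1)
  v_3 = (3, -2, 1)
Orthogonal basis:
  u_1 = (-3, -1, -1)
  u_2 = (-9/11, 8/11, 19/11)
  u_3 = (9/23, -54/23, 27/23)

Apply the Gram-Schmidt recurrence
  u_1 = v_1
  u_i = v_i − Σ_{j<i} ((v_i · u_j) / (u_j · u_j)) · u_j.

Step by step this gives:
  u_1 = (-3, -1, -1)
  u_2 = (-9/11, 8/11, 19/11)
  u_3 = (9/23, -54/23, 27/23)

Orthogonality check:
  u_2 · u_1 = 0 (should be 0)
  u_3 · u_1 = 0 (should be 0)
  u_3 · u_2 = 0 (should be 0)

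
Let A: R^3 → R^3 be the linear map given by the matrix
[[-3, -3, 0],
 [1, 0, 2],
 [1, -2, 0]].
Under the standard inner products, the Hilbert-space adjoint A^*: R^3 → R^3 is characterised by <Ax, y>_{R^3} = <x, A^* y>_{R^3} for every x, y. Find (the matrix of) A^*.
A^* = A^T =
[[-3, 1, 1],
 [-3, 0, -2],
 [0, 2, 0]]

For real matrices with standard dot products, the defining identity <Ax, y> = <x, A^* y> gives (Ax)^T y = x^T (A^*) y, i.e. x^T A^T y = x^T (A^*) y. Since this holds for all x, y, we must have A^* = A^T. Therefore
A^* =
[[-3, 1, 1],
 [-3, 0, -2],
 [0, 2, 0]].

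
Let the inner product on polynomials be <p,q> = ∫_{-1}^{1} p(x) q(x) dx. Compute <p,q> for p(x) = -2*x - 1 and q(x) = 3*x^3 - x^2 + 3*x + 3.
<p,q> = -176/15

Expand the product: p(x)·q(x) = -6*x^4 - x^3 - 5*x^2 - 9*x - 3.
∫_{-1}^{1} of each monomial x^k gives [2/(k+1) if k even, 0 if k odd]. Integrating term-by-term (or equivalently evaluating the antiderivative F(x) = -6*x^5/5 - x^4/4 - 5*x^3/3 - 9*x^2/2 - 3*x at the endpoints):
  F(1) − F(−1) = -637/60 − (67/60) = -176/15.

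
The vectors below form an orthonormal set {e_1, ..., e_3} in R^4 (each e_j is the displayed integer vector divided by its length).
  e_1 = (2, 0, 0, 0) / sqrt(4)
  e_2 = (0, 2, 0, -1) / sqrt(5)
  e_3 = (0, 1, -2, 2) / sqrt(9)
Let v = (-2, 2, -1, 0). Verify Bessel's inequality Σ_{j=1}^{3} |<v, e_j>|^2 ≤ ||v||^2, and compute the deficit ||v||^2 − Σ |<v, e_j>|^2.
Σ |<v, e_j>|^2 = 404/45; ||v||^2 = 9; deficit = 1/45

Write each e_j = u_j / sqrt(<u_j, u_j>) where u_j is the displayed integer vector. Then <v, e_j> = <v, u_j> / sqrt(<u_j, u_j>), so |<v, e_j>|^2 = <v, u_j>^2 / <u_j, u_j>.
Coefficients: <v, e_1> = -4/sqrt(4), <v, e_2> = 4/sqrt(5), <v, e_3> = 4/sqrt(9).
Square and sum: Σ |<v, e_j>|^2 = 404/45.
Compute ||v||^2 = v·v = 9.
Deficit = 9 − 404/45 = 1/45 ≥ 0, confirming Bessel's inequality. (The deficit equals ||v − Σ <v,e_j> e_j||^2, the squared distance from v to span{e_j}.)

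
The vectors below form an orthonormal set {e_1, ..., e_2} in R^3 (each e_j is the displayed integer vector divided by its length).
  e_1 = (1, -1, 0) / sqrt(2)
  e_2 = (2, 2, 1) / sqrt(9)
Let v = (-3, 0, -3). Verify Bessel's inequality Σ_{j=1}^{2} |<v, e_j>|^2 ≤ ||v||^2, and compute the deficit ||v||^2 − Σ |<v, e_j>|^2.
Σ |<v, e_j>|^2 = 27/2; ||v||^2 = 18; deficit = 9/2

Write each e_j = u_j / sqrt(<u_j, u_j>) where u_j is the displayed integer vector. Then <v, e_j> = <v, u_j> / sqrt(<u_j, u_j>), so |<v, e_j>|^2 = <v, u_j>^2 / <u_j, u_j>.
Coefficients: <v, e_1> = -3/sqrt(2), <v, e_2> = -9/sqrt(9).
Square and sum: Σ |<v, e_j>|^2 = 27/2.
Compute ||v||^2 = v·v = 18.
Deficit = 18 − 27/2 = 9/2 ≥ 0, confirming Bessel's inequality. (The deficit equals ||v − Σ <v,e_j> e_j||^2, the squared distance from v to span{e_j}.)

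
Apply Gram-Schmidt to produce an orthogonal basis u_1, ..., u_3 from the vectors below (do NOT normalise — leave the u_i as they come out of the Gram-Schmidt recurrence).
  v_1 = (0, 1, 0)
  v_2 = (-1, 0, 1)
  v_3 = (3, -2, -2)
Orthogonal basis:
  u_1 = (0, 1, 0)
  u_2 = (-1, 0, 1)
  u_3 = (1/2, 0, 1/2)

Apply the Gram-Schmidt recurrence
  u_1 = v_1
  u_i = v_i − Σ_{j<i} ((v_i · u_j) / (u_j · u_j)) · u_j.

Step by step this gives:
  u_1 = (0, 1, 0)
  u_2 = (-1, 0, 1)
  u_3 = (1/2, 0, 1/2)

Orthogonality check:
  u_2 · u_1 = 0 (should be 0)
  u_3 · u_1 = 0 (should be 0)
  u_3 · u_2 = 0 (should be 0)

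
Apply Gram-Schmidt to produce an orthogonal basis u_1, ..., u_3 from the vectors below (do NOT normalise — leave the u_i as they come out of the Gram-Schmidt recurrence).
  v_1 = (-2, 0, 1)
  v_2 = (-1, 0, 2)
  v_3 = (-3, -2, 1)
Orthogonal basis:
  u_1 = (-2, 0, 1)
  u_2 = (3/5, 0, 6/5)
  u_3 = (0, -2, 0)

Apply the Gram-Schmidt recurrence
  u_1 = v_1
  u_i = v_i − Σ_{j<i} ((v_i · u_j) / (u_j · u_j)) · u_j.

Step by step this gives:
  u_1 = (-2, 0, 1)
  u_2 = (3/5, 0, 6/5)
  u_3 = (0, -2, 0)

Orthogonality check:
  u_2 · u_1 = 0 (should be 0)
  u_3 · u_1 = 0 (should be 0)
  u_3 · u_2 = 0 (should be 0)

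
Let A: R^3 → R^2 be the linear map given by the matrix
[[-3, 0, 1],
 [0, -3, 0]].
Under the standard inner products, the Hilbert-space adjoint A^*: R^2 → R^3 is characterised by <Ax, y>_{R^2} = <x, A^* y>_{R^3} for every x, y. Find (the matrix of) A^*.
A^* = A^T =
[[-3, 0],
 [0, -3],
 [1, 0]]

For real matrices with standard dot products, the defining identity <Ax, y> = <x, A^* y> gives (Ax)^T y = x^T (A^*) y, i.e. x^T A^T y = x^T (A^*) y. Since this holds for all x, y, we must have A^* = A^T. Therefore
A^* =
[[-3, 0],
 [0, -3],
 [1, 0]].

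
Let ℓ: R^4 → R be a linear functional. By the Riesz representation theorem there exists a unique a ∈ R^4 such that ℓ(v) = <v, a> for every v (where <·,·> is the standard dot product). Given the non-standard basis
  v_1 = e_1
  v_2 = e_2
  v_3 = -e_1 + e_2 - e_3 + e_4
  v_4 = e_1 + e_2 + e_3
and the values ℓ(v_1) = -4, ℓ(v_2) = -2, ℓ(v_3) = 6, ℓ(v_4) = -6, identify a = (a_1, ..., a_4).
a = (-4, -2, 0, 4)

Write a = (a_1, ..., a_4) in the standard basis. For each basis vector v_i, ℓ(v_i) = <v_i, a> is a linear equation in the a_j's. Collect the n equations into a matrix system V a = ℓ, where row i of V is v_i (expressed in the standard basis). Since V is invertible (lower-triangular with 1s on the diagonal, up to permutation), solve by back-substitution:
  V =
[[1, 0, 0, 0],
 [0, 1, 0, 0],
 [-1, 1, -1, 1],
 [1, 1, 1, 0]]
  V a = (-4, -2, 6, -6)
Solving gives a = (-4, -2, 0, 4).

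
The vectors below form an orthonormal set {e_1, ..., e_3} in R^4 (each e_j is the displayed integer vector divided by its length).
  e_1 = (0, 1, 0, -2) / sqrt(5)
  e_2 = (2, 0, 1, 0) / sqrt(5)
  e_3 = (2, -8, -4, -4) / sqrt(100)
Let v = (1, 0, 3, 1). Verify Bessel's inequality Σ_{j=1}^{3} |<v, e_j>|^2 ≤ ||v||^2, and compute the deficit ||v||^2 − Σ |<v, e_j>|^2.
Σ |<v, e_j>|^2 = 194/25; ||v||^2 = 11; deficit = 81/25

Write each e_j = u_j / sqrt(<u_j, u_j>) where u_j is the displayed integer vector. Then <v, e_j> = <v, u_j> / sqrt(<u_j, u_j>), so |<v, e_j>|^2 = <v, u_j>^2 / <u_j, u_j>.
Coefficients: <v, e_1> = -2/sqrt(5), <v, e_2> = 5/sqrt(5), <v, e_3> = -14/sqrt(100).
Square and sum: Σ |<v, e_j>|^2 = 194/25.
Compute ||v||^2 = v·v = 11.
Deficit = 11 − 194/25 = 81/25 ≥ 0, confirming Bessel's inequality. (The deficit equals ||v − Σ <v,e_j> e_j||^2, the squared distance from v to span{e_j}.)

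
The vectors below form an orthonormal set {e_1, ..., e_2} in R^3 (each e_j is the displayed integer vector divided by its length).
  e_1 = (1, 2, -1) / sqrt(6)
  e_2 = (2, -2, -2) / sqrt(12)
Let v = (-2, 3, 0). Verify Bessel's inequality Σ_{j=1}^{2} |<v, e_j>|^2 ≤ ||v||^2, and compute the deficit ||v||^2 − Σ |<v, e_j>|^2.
Σ |<v, e_j>|^2 = 11; ||v||^2 = 13; deficit = 2

Write each e_j = u_j / sqrt(<u_j, u_j>) where u_j is the displayed integer vector. Then <v, e_j> = <v, u_j> / sqrt(<u_j, u_j>), so |<v, e_j>|^2 = <v, u_j>^2 / <u_j, u_j>.
Coefficients: <v, e_1> = 4/sqrt(6), <v, e_2> = -10/sqrt(12).
Square and sum: Σ |<v, e_j>|^2 = 11.
Compute ||v||^2 = v·v = 13.
Deficit = 13 − 11 = 2 ≥ 0, confirming Bessel's inequality. (The deficit equals ||v − Σ <v,e_j> e_j||^2, the squared distance from v to span{e_j}.)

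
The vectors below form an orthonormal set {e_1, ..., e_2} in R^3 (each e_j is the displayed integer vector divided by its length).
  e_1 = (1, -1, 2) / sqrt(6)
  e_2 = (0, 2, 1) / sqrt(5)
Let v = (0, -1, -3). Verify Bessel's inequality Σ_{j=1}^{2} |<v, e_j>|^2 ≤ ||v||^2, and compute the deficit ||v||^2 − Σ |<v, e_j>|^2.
Σ |<v, e_j>|^2 = 55/6; ||v||^2 = 10; deficit = 5/6

Write each e_j = u_j / sqrt(<u_j, u_j>) where u_j is the displayed integer vector. Then <v, e_j> = <v, u_j> / sqrt(<u_j, u_j>), so |<v, e_j>|^2 = <v, u_j>^2 / <u_j, u_j>.
Coefficients: <v, e_1> = -5/sqrt(6), <v, e_2> = -5/sqrt(5).
Square and sum: Σ |<v, e_j>|^2 = 55/6.
Compute ||v||^2 = v·v = 10.
Deficit = 10 − 55/6 = 5/6 ≥ 0, confirming Bessel's inequality. (The deficit equals ||v − Σ <v,e_j> e_j||^2, the squared distance from v to span{e_j}.)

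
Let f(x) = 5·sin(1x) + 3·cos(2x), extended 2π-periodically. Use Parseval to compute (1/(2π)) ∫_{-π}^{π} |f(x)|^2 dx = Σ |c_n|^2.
Σ |c_n|^2 = 17

Expand |f|^2 and use orthogonality of {sin(nx), cos(mx)} on [-π, π]:
  ∫_{-π}^{π} sin(nx)^2 dx = π, ∫ cos(mx)^2 dx = π, and cross terms integrate to 0.
So ∫_{-π}^{π} f(x)^2 dx = 5^2 · π + 3^2 · π = (25 + 9)π.
Divide by 2π: (25 + 9)/2 = 17.
By Parseval, this equals Σ |c_n|^2.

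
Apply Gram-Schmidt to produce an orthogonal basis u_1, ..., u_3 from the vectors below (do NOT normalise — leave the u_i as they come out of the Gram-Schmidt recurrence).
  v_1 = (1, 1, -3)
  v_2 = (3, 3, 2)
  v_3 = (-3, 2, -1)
Orthogonal basis:
  u_1 = (1, 1, -3)
  u_2 = (3, 3, 2)
  u_3 = (-5/2, 5/2, 0)

Apply the Gram-Schmidt recurrence
  u_1 = v_1
  u_i = v_i − Σ_{j<i} ((v_i · u_j) / (u_j · u_j)) · u_j.

Step by step this gives:
  u_1 = (1, 1, -3)
  u_2 = (3, 3, 2)
  u_3 = (-5/2, 5/2, 0)

Orthogonality check:
  u_2 · u_1 = 0 (should be 0)
  u_3 · u_1 = 0 (should be 0)
  u_3 · u_2 = 0 (should be 0)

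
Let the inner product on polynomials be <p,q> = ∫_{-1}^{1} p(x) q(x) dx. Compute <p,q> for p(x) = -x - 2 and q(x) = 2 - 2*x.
<p,q> = -20/3

Expand the product: p(x)·q(x) = 2*x^2 + 2*x - 4.
∫_{-1}^{1} of each monomial x^k gives [2/(k+1) if k even, 0 if k odd]. Integrating term-by-term (or equivalently evaluating the antiderivative F(x) = 2*x^3/3 + x^2 - 4*x at the endpoints):
  F(1) − F(−1) = -7/3 − (13/3) = -20/3.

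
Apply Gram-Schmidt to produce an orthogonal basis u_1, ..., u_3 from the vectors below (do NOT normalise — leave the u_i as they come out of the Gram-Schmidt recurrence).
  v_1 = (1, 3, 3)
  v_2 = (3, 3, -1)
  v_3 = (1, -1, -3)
Orthogonal basis:
  u_1 = (1, 3, 3)
  u_2 = (48/19, 30/19, -46/19)
  u_3 = (6/35, -1/7, 3/35)

Apply the Gram-Schmidt recurrence
  u_1 = v_1
  u_i = v_i − Σ_{j<i} ((v_i · u_j) / (u_j · u_j)) · u_j.

Step by step this gives:
  u_1 = (1, 3, 3)
  u_2 = (48/19, 30/19, -46/19)
  u_3 = (6/35, -1/7, 3/35)

Orthogonality check:
  u_2 · u_1 = 0 (should be 0)
  u_3 · u_1 = 0 (should be 0)
  u_3 · u_2 = 0 (should be 0)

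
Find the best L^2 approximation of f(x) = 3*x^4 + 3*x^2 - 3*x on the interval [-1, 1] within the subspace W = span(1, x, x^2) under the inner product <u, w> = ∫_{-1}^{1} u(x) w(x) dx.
g(x) = 39*x^2/7 - 3*x - 9/35

The best approximation g ∈ W is the orthogonal projection of f onto W. Writing g = a_0 + a_1 x + a_2 x^2, the coefficients solve the normal equations G · a = b where
  G_{ij} = <φ_i, φ_j> and b_i = <f, φ_i>, with φ_0 = 1, φ_1 = x, φ_2 = x^2.
G =
  [2, 0, 2/3]
  [0, 2/3, 0]
  [2/3, 0, 2/5],
b = (16/5, -2, 72/35).
Solving gives a_0 = -9/35, a_1 = -3, a_2 = 39/7, so
  g(x) = 39*x^2/7 - 3*x - 9/35.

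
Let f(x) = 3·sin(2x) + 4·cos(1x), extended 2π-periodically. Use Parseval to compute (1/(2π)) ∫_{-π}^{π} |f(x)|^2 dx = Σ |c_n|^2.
Σ |c_n|^2 = 25/2

Expand |f|^2 and use orthogonality of {sin(nx), cos(mx)} on [-π, π]:
  ∫_{-π}^{π} sin(nx)^2 dx = π, ∫ cos(mx)^2 dx = π, and cross terms integrate to 0.
So ∫_{-π}^{π} f(x)^2 dx = 3^2 · π + 4^2 · π = (9 + 16)π.
Divide by 2π: (9 + 16)/2 = 25/2.
By Parseval, this equals Σ |c_n|^2.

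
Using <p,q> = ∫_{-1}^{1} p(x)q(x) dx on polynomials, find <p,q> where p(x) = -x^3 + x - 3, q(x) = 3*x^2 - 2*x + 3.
<p,q> = -368/15

Expand the product: p(x)·q(x) = -3*x^5 + 2*x^4 - 11*x^2 + 9*x - 9.
∫_{-1}^{1} of each monomial x^k gives [2/(k+1) if k even, 0 if k odd]. Integrating term-by-term (or equivalently evaluating the antiderivative F(x) = -x^6/2 + 2*x^5/5 - 11*x^3/3 + 9*x^2/2 - 9*x at the endpoints):
  F(1) − F(−1) = -124/15 − (244/15) = -368/15.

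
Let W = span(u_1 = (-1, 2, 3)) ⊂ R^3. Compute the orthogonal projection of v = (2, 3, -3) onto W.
proj_W(v) = (5/14, -5/7, -15/14)

Set up U = [u_1 | ... | u_1] ∈ R^(3×1). The projector onto W = col(U) is P = U (U^T U)^(-1) U^T.
Compute U^T U =
  [14],
and U^T v = (-5).
Solve U^T U · c = U^T v for the coefficients: c = (-5/14). The projection is proj_W(v) = U c.
Check: (v - proj_W(v)) · u_1 = 0  (should be 0).
Result: proj_W(v) = (5/14, -5/7, -15/14).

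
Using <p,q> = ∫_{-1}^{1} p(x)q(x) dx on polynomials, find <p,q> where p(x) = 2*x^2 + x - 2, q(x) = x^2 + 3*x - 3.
<p,q> = 142/15

Expand the product: p(x)·q(x) = 2*x^4 + 7*x^3 - 5*x^2 - 9*x + 6.
∫_{-1}^{1} of each monomial x^k gives [2/(k+1) if k even, 0 if k odd]. Integrating term-by-term (or equivalently evaluating the antiderivative F(x) = 2*x^5/5 + 7*x^4/4 - 5*x^3/3 - 9*x^2/2 + 6*x at the endpoints):
  F(1) − F(−1) = 119/60 − (-449/60) = 142/15.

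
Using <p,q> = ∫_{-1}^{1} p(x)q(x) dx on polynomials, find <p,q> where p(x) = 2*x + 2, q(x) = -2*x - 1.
<p,q> = -20/3

Expand the product: p(x)·q(x) = -4*x^2 - 6*x - 2.
∫_{-1}^{1} of each monomial x^k gives [2/(k+1) if k even, 0 if k odd]. Integrating term-by-term (or equivalently evaluating the antiderivative F(x) = -4*x^3/3 - 3*x^2 - 2*x at the endpoints):
  F(1) − F(−1) = -19/3 − (1/3) = -20/3.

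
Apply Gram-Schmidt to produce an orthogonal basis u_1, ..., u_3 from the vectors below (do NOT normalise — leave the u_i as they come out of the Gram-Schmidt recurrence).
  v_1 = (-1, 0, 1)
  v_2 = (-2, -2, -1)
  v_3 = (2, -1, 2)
Orthogonal basis:
  u_1 = (-1, 0, 1)
  u_2 = (-3/2, -2, -3/2)
  u_3 = (22/17, -33/17, 22/17)

Apply the Gram-Schmidt recurrence
  u_1 = v_1
  u_i = v_i − Σ_{j<i} ((v_i · u_j) / (u_j · u_j)) · u_j.

Step by step this gives:
  u_1 = (-1, 0, 1)
  u_2 = (-3/2, -2, -3/2)
  u_3 = (22/17, -33/17, 22/17)

Orthogonality check:
  u_2 · u_1 = 0 (should be 0)
  u_3 · u_1 = 0 (should be 0)
  u_3 · u_2 = 0 (should be 0)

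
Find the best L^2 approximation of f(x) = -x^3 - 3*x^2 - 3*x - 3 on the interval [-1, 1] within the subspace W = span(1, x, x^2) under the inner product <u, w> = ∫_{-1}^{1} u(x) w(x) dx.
g(x) = -3*x^2 - 18*x/5 - 3

The best approximation g ∈ W is the orthogonal projection of f onto W. Writing g = a_0 + a_1 x + a_2 x^2, the coefficients solve the normal equations G · a = b where
  G_{ij} = <φ_i, φ_j> and b_i = <f, φ_i>, with φ_0 = 1, φ_1 = x, φ_2 = x^2.
G =
  [2, 0, 2/3]
  [0, 2/3, 0]
  [2/3, 0, 2/5],
b = (-8, -12/5, -16/5).
Solving gives a_0 = -3, a_1 = -18/5, a_2 = -3, so
  g(x) = -3*x^2 - 18*x/5 - 3.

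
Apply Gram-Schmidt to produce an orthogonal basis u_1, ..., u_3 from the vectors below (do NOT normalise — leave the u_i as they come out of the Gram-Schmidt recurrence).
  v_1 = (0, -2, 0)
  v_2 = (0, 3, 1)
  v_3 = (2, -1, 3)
Orthogonal basis:
  u_1 = (0, -2, 0)
  u_2 = (0, 0, 1)
  u_3 = (2, 0, 0)

Apply the Gram-Schmidt recurrence
  u_1 = v_1
  u_i = v_i − Σ_{j<i} ((v_i · u_j) / (u_j · u_j)) · u_j.

Step by step this gives:
  u_1 = (0, -2, 0)
  u_2 = (0, 0, 1)
  u_3 = (2, 0, 0)

Orthogonality check:
  u_2 · u_1 = 0 (should be 0)
  u_3 · u_1 = 0 (should be 0)
  u_3 · u_2 = 0 (should be 0)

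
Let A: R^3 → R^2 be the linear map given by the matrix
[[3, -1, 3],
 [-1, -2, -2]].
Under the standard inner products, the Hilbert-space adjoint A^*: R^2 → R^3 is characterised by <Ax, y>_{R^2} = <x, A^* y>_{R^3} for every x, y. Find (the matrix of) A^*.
A^* = A^T =
[[3, -1],
 [-1, -2],
 [3, -2]]

For real matrices with standard dot products, the defining identity <Ax, y> = <x, A^* y> gives (Ax)^T y = x^T (A^*) y, i.e. x^T A^T y = x^T (A^*) y. Since this holds for all x, y, we must have A^* = A^T. Therefore
A^* =
[[3, -1],
 [-1, -2],
 [3, -2]].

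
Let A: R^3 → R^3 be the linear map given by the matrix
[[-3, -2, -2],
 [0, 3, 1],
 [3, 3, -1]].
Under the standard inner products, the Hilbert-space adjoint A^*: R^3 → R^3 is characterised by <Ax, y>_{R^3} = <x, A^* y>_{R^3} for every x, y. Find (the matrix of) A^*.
A^* = A^T =
[[-3, 0, 3],
 [-2, 3, 3],
 [-2, 1, -1]]

For real matrices with standard dot products, the defining identity <Ax, y> = <x, A^* y> gives (Ax)^T y = x^T (A^*) y, i.e. x^T A^T y = x^T (A^*) y. Since this holds for all x, y, we must have A^* = A^T. Therefore
A^* =
[[-3, 0, 3],
 [-2, 3, 3],
 [-2, 1, -1]].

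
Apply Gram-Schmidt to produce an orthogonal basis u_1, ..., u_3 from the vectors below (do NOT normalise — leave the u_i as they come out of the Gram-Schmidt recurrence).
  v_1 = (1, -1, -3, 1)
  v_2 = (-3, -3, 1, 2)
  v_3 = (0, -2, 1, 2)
Orthogonal basis:
  u_1 = (1, -1, -3, 1)
  u_2 = (-35/12, -37/12, 3/4, 25/12)
  u_3 = (73/55, -117/275, 244/275, 10/11)

Apply the Gram-Schmidt recurrence
  u_1 = v_1
  u_i = v_i − Σ_{j<i} ((v_i · u_j) / (u_j · u_j)) · u_j.

Step by step this gives:
  u_1 = (1, -1, -3, 1)
  u_2 = (-35/12, -37/12, 3/4, 25/12)
  u_3 = (73/55, -117/275, 244/275, 10/11)

Orthogonality check:
  u_2 · u_1 = 0 (should be 0)
  u_3 · u_1 = 0 (should be 0)
  u_3 · u_2 = 0 (should be 0)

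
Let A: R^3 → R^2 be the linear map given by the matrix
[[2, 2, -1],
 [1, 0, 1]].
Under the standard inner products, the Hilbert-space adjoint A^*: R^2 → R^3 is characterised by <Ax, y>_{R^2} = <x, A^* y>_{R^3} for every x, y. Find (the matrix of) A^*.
A^* = A^T =
[[2, 1],
 [2, 0],
 [-1, 1]]

For real matrices with standard dot products, the defining identity <Ax, y> = <x, A^* y> gives (Ax)^T y = x^T (A^*) y, i.e. x^T A^T y = x^T (A^*) y. Since this holds for all x, y, we must have A^* = A^T. Therefore
A^* =
[[2, 1],
 [2, 0],
 [-1, 1]].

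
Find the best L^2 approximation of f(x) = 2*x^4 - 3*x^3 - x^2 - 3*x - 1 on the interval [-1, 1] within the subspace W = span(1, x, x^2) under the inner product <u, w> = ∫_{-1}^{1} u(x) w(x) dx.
g(x) = 5*x^2/7 - 24*x/5 - 41/35

The best approximation g ∈ W is the orthogonal projection of f onto W. Writing g = a_0 + a_1 x + a_2 x^2, the coefficients solve the normal equations G · a = b where
  G_{ij} = <φ_i, φ_j> and b_i = <f, φ_i>, with φ_0 = 1, φ_1 = x, φ_2 = x^2.
G =
  [2, 0, 2/3]
  [0, 2/3, 0]
  [2/3, 0, 2/5],
b = (-28/15, -16/5, -52/105).
Solving gives a_0 = -41/35, a_1 = -24/5, a_2 = 5/7, so
  g(x) = 5*x^2/7 - 24*x/5 - 41/35.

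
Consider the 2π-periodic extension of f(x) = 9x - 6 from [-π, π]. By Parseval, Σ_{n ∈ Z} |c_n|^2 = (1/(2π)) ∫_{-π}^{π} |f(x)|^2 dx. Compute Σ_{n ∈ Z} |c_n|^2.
Σ |c_n|^2 = 27π^2 + 36

Expand and integrate term by term over [-π, π]:
  ∫ (9x)^2 dx = 81·(2π^3/3); ∫ 2·9·(-6)·x dx = 0 (odd integrand); ∫ (-6)^2 dx = 36·2π.
So (1/(2π)) ∫_{-π}^{π} (9x - 6)^2 dx = 81π^2/3 + 36 = 27π^2 + 36.
Parseval ⇒ Σ |c_n|^2 = 27π^2 + 36.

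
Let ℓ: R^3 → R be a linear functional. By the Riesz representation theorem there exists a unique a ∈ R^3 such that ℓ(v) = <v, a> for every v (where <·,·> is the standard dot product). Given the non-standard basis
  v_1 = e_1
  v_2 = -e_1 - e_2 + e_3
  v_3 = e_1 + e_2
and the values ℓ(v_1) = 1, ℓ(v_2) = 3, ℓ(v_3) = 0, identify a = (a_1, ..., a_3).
a = (1, -1, 3)

Write a = (a_1, ..., a_3) in the standard basis. For each basis vector v_i, ℓ(v_i) = <v_i, a> is a linear equation in the a_j's. Collect the n equations into a matrix system V a = ℓ, where row i of V is v_i (expressed in the standard basis). Since V is invertible (lower-triangular with 1s on the diagonal, up to permutation), solve by back-substitution:
  V =
[[1, 0, 0],
 [-1, -1, 1],
 [1, 1, 0]]
  V a = (1, 3, 0)
Solving gives a = (1, -1, 3).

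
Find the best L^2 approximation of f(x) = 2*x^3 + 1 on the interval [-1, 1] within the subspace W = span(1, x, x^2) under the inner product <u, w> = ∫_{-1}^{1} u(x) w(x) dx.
g(x) = 6*x/5 + 1

The best approximation g ∈ W is the orthogonal projection of f onto W. Writing g = a_0 + a_1 x + a_2 x^2, the coefficients solve the normal equations G · a = b where
  G_{ij} = <φ_i, φ_j> and b_i = <f, φ_i>, with φ_0 = 1, φ_1 = x, φ_2 = x^2.
G =
  [2, 0, 2/3]
  [0, 2/3, 0]
  [2/3, 0, 2/5],
b = (2, 4/5, 2/3).
Solving gives a_0 = 1, a_1 = 6/5, a_2 = 0, so
  g(x) = 6*x/5 + 1.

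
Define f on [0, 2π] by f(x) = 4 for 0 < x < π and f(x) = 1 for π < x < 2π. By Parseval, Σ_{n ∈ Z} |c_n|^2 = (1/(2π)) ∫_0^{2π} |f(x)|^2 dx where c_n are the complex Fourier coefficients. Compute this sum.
Σ |c_n|^2 = 17/2

Parseval equates the L^2 energy of f (normalised by 1/(2π)) with the ℓ^2 sum of its Fourier coefficients: (1/(2π)) ∫_0^{2π} |f|^2 = Σ |c_n|^2.
Compute the left side: (1/(2π)) [∫_0^π 4^2 dx + ∫_π^{2π} 1^2 dx] = (1/(2π)) · (16π + 1π) = (16 + 1)/2 = 17/2.
So Σ_{n ∈ Z} |c_n|^2 = 17/2.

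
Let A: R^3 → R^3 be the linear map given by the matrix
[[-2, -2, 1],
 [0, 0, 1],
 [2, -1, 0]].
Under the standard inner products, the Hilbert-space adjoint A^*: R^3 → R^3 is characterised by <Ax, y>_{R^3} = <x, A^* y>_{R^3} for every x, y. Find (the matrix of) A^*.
A^* = A^T =
[[-2, 0, 2],
 [-2, 0, -1],
 [1, 1, 0]]

For real matrices with standard dot products, the defining identity <Ax, y> = <x, A^* y> gives (Ax)^T y = x^T (A^*) y, i.e. x^T A^T y = x^T (A^*) y. Since this holds for all x, y, we must have A^* = A^T. Therefore
A^* =
[[-2, 0, 2],
 [-2, 0, -1],
 [1, 1, 0]].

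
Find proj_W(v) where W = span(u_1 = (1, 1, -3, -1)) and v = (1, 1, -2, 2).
proj_W(v) = (1/2, 1/2, -3/2, -1/2)

Set up U = [u_1 | ... | u_1] ∈ R^(4×1). The projector onto W = col(U) is P = U (U^T U)^(-1) U^T.
Compute U^T U =
  [12],
and U^T v = (6).
Solve U^T U · c = U^T v for the coefficients: c = (1/2). The projection is proj_W(v) = U c.
Check: (v - proj_W(v)) · u_1 = 0  (should be 0).
Result: proj_W(v) = (1/2, 1/2, -3/2, -1/2).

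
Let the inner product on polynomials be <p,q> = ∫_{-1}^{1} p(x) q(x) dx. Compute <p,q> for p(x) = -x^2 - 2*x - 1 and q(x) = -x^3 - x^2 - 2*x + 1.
<p,q> = 28/15

Expand the product: p(x)·q(x) = x^5 + 3*x^4 + 5*x^3 + 4*x^2 - 1.
∫_{-1}^{1} of each monomial x^k gives [2/(k+1) if k even, 0 if k odd]. Integrating term-by-term (or equivalently evaluating the antiderivative F(x) = x^6/6 + 3*x^5/5 + 5*x^4/4 + 4*x^3/3 - x at the endpoints):
  F(1) − F(−1) = 47/20 − (29/60) = 28/15.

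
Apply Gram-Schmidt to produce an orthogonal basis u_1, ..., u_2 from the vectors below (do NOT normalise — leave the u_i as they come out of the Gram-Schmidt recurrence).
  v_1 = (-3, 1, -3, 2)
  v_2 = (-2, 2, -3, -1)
Orthogonal basis:
  u_1 = (-3, 1, -3, 2)
  u_2 = (-1/23, 31/23, -24/23, -53/23)

Apply the Gram-Schmidt recurrence
  u_1 = v_1
  u_i = v_i − Σ_{j<i} ((v_i · u_j) / (u_j · u_j)) · u_j.

Step by step this gives:
  u_1 = (-3, 1, -3, 2)
  u_2 = (-1/23, 31/23, -24/23, -53/23)

Orthogonality check:
  u_2 · u_1 = 0 (should be 0)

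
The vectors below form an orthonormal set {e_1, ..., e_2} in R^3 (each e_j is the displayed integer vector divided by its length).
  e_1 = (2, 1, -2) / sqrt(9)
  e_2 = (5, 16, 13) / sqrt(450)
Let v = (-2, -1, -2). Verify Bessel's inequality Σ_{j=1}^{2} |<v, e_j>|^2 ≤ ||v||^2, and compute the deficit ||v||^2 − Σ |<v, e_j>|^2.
Σ |<v, e_j>|^2 = 153/25; ||v||^2 = 9; deficit = 72/25

Write each e_j = u_j / sqrt(<u_j, u_j>) where u_j is the displayed integer vector. Then <v, e_j> = <v, u_j> / sqrt(<u_j, u_j>), so |<v, e_j>|^2 = <v, u_j>^2 / <u_j, u_j>.
Coefficients: <v, e_1> = -1/sqrt(9), <v, e_2> = -52/sqrt(450).
Square and sum: Σ |<v, e_j>|^2 = 153/25.
Compute ||v||^2 = v·v = 9.
Deficit = 9 − 153/25 = 72/25 ≥ 0, confirming Bessel's inequality. (The deficit equals ||v − Σ <v,e_j> e_j||^2, the squared distance from v to span{e_j}.)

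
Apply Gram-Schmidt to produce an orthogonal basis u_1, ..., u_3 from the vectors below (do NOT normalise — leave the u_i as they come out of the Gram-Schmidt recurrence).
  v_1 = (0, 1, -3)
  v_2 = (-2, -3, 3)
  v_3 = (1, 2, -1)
Orthogonal basis:
  u_1 = (0, 1, -3)
  u_2 = (-2, -9/5, -3/5)
  u_3 = (-6/19, 6/19, 2/19)

Apply the Gram-Schmidt recurrence
  u_1 = v_1
  u_i = v_i − Σ_{j<i} ((v_i · u_j) / (u_j · u_j)) · u_j.

Step by step this gives:
  u_1 = (0, 1, -3)
  u_2 = (-2, -9/5, -3/5)
  u_3 = (-6/19, 6/19, 2/19)

Orthogonality check:
  u_2 · u_1 = 0 (should be 0)
  u_3 · u_1 = 0 (should be 0)
  u_3 · u_2 = 0 (should be 0)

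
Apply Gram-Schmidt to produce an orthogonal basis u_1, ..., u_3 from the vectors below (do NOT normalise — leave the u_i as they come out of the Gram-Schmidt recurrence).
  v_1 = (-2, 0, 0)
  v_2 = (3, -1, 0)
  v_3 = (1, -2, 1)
Orthogonal basis:
  u_1 = (-2, 0, 0)
  u_2 = (0, -1, 0)
  u_3 = (0, 0, 1)

Apply the Gram-Schmidt recurrence
  u_1 = v_1
  u_i = v_i − Σ_{j<i} ((v_i · u_j) / (u_j · u_j)) · u_j.

Step by step this gives:
  u_1 = (-2, 0, 0)
  u_2 = (0, -1, 0)
  u_3 = (0, 0, 1)

Orthogonality check:
  u_2 · u_1 = 0 (should be 0)
  u_3 · u_1 = 0 (should be 0)
  u_3 · u_2 = 0 (should be 0)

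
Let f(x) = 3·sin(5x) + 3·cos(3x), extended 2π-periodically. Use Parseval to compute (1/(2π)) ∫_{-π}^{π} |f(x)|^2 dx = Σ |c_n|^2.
Σ |c_n|^2 = 9

Expand |f|^2 and use orthogonality of {sin(nx), cos(mx)} on [-π, π]:
  ∫_{-π}^{π} sin(nx)^2 dx = π, ∫ cos(mx)^2 dx = π, and cross terms integrate to 0.
So ∫_{-π}^{π} f(x)^2 dx = 3^2 · π + 3^2 · π = (9 + 9)π.
Divide by 2π: (9 + 9)/2 = 9.
By Parseval, this equals Σ |c_n|^2.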